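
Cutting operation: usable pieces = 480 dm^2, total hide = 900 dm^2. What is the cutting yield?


Yield = usable / total x 100
Yield = 480 / 900 x 100 = 53.3%


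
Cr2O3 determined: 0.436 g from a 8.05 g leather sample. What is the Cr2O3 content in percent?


5.42%

Cr2O3% = 0.436 / 8.05 x 100
Cr2O3% = 5.42%


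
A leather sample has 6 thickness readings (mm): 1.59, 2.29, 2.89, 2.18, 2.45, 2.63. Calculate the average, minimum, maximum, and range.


Sum = 14.03
Average = 14.03 / 6 = 2.34 mm
Minimum = 1.59 mm
Maximum = 2.89 mm
Range = 2.89 - 1.59 = 1.30 mm


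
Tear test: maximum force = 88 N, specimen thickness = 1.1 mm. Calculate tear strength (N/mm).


80.0 N/mm

Tear strength = force / thickness
Tear = 88 / 1.1 = 80.0 N/mm


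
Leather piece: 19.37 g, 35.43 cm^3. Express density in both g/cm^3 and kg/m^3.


0.547 g/cm^3
547 kg/m^3


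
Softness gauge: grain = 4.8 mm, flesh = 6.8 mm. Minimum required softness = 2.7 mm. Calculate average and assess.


Average softness = 5.80 mm
Meets requirement: Yes


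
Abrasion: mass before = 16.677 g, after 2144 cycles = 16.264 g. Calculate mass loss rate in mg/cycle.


0.193 mg/cycle

Mass loss = 16.677 - 16.264 = 0.413 g
Rate = 0.413 / 2144 x 1000 = 0.193 mg/cycle


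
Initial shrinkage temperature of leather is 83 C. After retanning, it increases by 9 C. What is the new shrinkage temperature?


92 C


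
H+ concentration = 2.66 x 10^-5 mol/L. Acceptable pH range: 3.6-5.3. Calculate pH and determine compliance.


pH = -log10(2.66 x 10^-5) = 4.58
Range: 3.6 to 5.3
Compliant: Yes


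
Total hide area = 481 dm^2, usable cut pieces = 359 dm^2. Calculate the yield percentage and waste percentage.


Yield = 359 / 481 x 100 = 74.6%
Waste = 481 - 359 = 122 dm^2
Waste% = 100 - 74.6 = 25.4%


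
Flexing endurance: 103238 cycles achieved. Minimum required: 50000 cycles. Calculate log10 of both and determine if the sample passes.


log10(103238) = 5.01
log10(50000) = 4.70
Passes: Yes


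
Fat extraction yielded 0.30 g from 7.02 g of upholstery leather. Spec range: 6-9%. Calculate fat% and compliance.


Fat content = 4.3%
Compliant: No

Fat% = 0.30 / 7.02 x 100 = 4.3%
Spec range: 6-9%
Compliant: No


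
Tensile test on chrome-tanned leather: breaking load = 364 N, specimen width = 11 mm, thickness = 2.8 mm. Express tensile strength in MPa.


11.82 MPa

Cross-section = 11 x 2.8 = 30.8 mm^2
TS = 364 / 30.8 = 11.82 MPa
(1 N/mm^2 = 1 MPa)


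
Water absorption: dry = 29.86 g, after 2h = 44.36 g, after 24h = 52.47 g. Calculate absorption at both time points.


WA (2h) = (44.36 - 29.86) / 29.86 x 100 = 48.6%
WA (24h) = (52.47 - 29.86) / 29.86 x 100 = 75.7%


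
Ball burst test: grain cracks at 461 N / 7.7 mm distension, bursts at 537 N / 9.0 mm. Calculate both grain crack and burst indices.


Crack index = 461 / 7.7 = 59.9 N/mm
Burst index = 537 / 9.0 = 59.7 N/mm


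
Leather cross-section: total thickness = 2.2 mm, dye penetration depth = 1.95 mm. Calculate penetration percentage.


Penetration% = 1.95 / 2.2 x 100
Penetration = 88.6%


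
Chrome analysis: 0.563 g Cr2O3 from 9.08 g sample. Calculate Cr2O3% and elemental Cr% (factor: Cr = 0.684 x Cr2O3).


Cr2O3% = 0.563 / 9.08 x 100 = 6.20%
Cr% = 6.20 x 0.684 = 4.24%


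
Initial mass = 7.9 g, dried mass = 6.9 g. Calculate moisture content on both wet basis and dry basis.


Wet basis = 12.7%
Dry basis = 14.5%

Moisture lost = 7.9 - 6.9 = 1.00 g
Wet basis MC = 1.00 / 7.9 x 100 = 12.7%
Dry basis MC = 1.00 / 6.9 x 100 = 14.5%


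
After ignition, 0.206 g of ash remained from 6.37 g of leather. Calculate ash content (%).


Ash% = 0.206 / 6.37 x 100
Ash% = 3.23%


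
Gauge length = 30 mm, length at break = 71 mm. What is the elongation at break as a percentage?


Extension = 71 - 30 = 41 mm
Elongation = 41 / 30 x 100 = 136.7%


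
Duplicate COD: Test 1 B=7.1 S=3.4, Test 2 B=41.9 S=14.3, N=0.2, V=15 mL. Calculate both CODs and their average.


COD1 = 394.7 mg/L
COD2 = 2944.0 mg/L
Average = 1669.4 mg/L


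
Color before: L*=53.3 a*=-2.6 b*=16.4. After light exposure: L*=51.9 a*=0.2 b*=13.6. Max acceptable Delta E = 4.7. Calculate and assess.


Delta E = 4.20
Passes: Yes


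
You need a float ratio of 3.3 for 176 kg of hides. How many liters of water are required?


Water = hide weight x target ratio
Water = 176 x 3.3 = 580.8 L


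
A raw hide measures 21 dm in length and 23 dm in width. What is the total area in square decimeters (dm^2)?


Area = length x width
Area = 21 x 23 = 483 dm^2


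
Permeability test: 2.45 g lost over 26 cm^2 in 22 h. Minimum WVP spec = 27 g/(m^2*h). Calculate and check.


WVP = 2.45 / (26 x 22) x 10000 = 42.83 g/(m^2*h)
Minimum: 27 g/(m^2*h)
Meets spec: Yes


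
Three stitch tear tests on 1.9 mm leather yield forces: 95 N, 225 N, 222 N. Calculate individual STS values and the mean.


STS1 = 95 / 1.9 = 50.0 N/mm
STS2 = 225 / 1.9 = 118.4 N/mm
STS3 = 222 / 1.9 = 116.8 N/mm
Mean = (50.0 + 118.4 + 116.8) / 3 = 95.1 N/mm


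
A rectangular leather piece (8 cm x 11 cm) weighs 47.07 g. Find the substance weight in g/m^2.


Area = 8 x 11 = 88 cm^2
SW = 47.07 / 88 x 10000 = 5348.9 g/m^2


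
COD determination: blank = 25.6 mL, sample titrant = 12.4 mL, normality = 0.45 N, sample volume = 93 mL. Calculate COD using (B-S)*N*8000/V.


511.0 mg/L

COD = (25.6 - 12.4) x 0.45 x 8000 / 93
COD = 13.2 x 0.45 x 8000 / 93
COD = 511.0 mg/L


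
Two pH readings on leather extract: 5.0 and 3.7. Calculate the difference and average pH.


Difference = |5.0 - 3.7| = 1.3
Average = (5.0 + 3.7) / 2 = 4.35


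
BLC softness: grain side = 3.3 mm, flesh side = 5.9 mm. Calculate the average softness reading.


4.60 mm

Average = (3.3 + 5.9) / 2
Average = 4.60 mm


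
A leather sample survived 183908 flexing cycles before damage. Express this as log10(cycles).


log10(183908) = 5.26


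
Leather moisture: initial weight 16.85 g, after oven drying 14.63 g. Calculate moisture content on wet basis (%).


13.2%


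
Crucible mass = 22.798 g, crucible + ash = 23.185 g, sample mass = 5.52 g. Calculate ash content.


Ash mass = 23.185 - 22.798 = 0.387 g
Ash% = 0.387 / 5.52 x 100 = 7.01%


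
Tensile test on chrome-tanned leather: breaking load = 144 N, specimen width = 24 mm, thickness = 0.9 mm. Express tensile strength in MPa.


Cross-section = 24 x 0.9 = 21.6 mm^2
TS = 144 / 21.6 = 6.67 MPa
(1 N/mm^2 = 1 MPa)


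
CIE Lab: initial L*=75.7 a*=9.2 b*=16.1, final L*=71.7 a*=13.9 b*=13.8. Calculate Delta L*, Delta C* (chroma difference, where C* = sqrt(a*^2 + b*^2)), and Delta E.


Delta L* = 71.7 - 75.7 = -4.0
C1* = sqrt((9.2)^2 + (16.1)^2) = 18.543
C2* = sqrt((13.9)^2 + (13.8)^2) = 19.587
Delta C* = 19.587 - 18.543 = 1.04
Delta E = sqrt((-4.0)^2 + (4.7)^2 + (-2.3)^2) = 6.59


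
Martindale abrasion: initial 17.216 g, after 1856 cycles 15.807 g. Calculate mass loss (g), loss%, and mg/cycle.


Mass loss = 1.409 g
Loss = 8.18%
Rate = 0.759 mg/cycle


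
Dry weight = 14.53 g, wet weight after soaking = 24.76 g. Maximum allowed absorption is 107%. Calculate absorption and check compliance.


Absorption = 70.4%
Compliant: Yes


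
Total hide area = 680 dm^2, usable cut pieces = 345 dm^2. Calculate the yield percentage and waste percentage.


Yield = 50.7%
Waste = 49.3%


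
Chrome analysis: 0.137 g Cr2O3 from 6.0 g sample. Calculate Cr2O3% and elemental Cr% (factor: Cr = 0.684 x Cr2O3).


Cr2O3 = 2.28%
Cr = 1.56%

Cr2O3% = 0.137 / 6.0 x 100 = 2.28%
Cr% = 2.28 x 0.684 = 1.56%


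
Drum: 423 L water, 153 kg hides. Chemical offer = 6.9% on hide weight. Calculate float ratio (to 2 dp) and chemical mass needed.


Float ratio = 2.76
Chemical needed = 10.557 kg

Float ratio = 423 / 153 = 2.76
Chemical = 153 x 6.9 / 100 = 10.557 kg


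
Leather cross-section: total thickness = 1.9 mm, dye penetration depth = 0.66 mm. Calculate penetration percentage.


Penetration% = 0.66 / 1.9 x 100
Penetration = 34.7%


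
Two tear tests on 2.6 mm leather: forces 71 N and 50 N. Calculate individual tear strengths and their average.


Tear 1 = 71 / 2.6 = 27.3 N/mm
Tear 2 = 50 / 2.6 = 19.2 N/mm
Average = (27.3 + 19.2) / 2 = 23.3 N/mm


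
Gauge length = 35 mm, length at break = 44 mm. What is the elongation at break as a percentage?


25.7%

Extension = 44 - 35 = 9 mm
Elongation = 9 / 35 x 100 = 25.7%


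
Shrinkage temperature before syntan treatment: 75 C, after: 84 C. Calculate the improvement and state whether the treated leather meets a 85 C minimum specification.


Improvement = 84 - 75 = 9 C
Spec check: 84 C >= 85 C? No


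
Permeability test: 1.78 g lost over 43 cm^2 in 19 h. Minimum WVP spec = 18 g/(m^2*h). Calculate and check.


WVP = 1.78 / (43 x 19) x 10000 = 21.79 g/(m^2*h)
Minimum: 18 g/(m^2*h)
Meets spec: Yes


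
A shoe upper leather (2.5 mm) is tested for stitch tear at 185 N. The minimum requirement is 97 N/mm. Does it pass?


STS = 185 / 2.5 = 74.0 N/mm
Minimum required: 97 N/mm
Passes: No


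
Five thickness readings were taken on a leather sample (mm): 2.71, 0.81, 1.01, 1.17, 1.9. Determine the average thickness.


1.52 mm

Sum = 2.71 + 0.81 + 1.01 + 1.17 + 1.9 = 7.60
Average = 7.60 / 5 = 1.52 mm


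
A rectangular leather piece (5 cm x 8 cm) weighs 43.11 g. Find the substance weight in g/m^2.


10777.5 g/m^2

Area = 5 x 8 = 40 cm^2
SW = 43.11 / 40 x 10000 = 10777.5 g/m^2


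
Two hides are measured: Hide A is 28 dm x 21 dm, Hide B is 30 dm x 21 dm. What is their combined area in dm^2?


1218 dm^2

Hide A area = 28 x 21 = 588 dm^2
Hide B area = 30 x 21 = 630 dm^2
Total = 588 + 630 = 1218 dm^2


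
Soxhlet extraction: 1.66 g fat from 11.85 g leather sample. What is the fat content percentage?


14.0%

Fat content = 1.66 / 11.85 x 100
Fat = 14.0%


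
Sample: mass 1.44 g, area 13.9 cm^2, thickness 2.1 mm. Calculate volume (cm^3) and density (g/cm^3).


Volume = 2.919 cm^3
Density = 0.493 g/cm^3

Thickness in cm = 2.1 / 10 = 0.21 cm
Volume = 13.9 x 0.21 = 2.919 cm^3
Density = 1.44 / 2.919 = 0.493 g/cm^3


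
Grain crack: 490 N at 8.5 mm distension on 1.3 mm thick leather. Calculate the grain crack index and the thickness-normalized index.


Crack index = 490 / 8.5 = 57.6 N/mm
Normalized = 57.6 / 1.3 = 44.3 N/mm per mm


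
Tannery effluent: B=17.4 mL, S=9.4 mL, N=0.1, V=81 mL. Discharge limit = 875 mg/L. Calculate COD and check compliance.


COD = (17.4 - 9.4) x 0.1 x 8000 / 81 = 79.0 mg/L
Limit: 875 mg/L
Compliant: Yes


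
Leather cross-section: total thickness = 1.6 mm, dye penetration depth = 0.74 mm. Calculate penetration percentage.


Penetration% = 0.74 / 1.6 x 100
Penetration = 46.3%


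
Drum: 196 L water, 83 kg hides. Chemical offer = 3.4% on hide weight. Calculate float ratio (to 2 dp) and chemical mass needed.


Float ratio = 2.36
Chemical needed = 2.822 kg


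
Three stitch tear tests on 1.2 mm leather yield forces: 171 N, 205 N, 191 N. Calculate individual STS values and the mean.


STS1 = 171 / 1.2 = 142.5 N/mm
STS2 = 205 / 1.2 = 170.8 N/mm
STS3 = 191 / 1.2 = 159.2 N/mm
Mean = (142.5 + 170.8 + 159.2) / 3 = 157.5 N/mm


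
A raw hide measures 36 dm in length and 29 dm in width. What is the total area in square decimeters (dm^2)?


1044 dm^2

Area = length x width
Area = 36 x 29 = 1044 dm^2


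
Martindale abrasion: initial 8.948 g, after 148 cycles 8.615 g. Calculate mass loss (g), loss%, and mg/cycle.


Mass loss = 0.333 g
Loss = 3.72%
Rate = 2.250 mg/cycle

Loss = 8.948 - 8.615 = 0.333 g
Loss% = 0.333 / 8.948 x 100 = 3.72%
Rate = 0.333 / 148 x 1000 = 2.250 mg/cycle


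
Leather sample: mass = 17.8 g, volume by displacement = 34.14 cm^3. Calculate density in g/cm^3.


Density = mass / volume
Density = 17.8 / 34.14 = 0.521 g/cm^3


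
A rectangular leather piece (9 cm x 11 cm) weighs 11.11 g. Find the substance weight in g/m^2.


1122.2 g/m^2


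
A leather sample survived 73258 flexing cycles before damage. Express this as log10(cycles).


log10(73258) = 4.86


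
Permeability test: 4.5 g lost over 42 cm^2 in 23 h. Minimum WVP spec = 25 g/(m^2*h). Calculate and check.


WVP = 46.58 g/(m^2*h)
Meets specification: Yes


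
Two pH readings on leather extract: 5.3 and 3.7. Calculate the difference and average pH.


Difference = |5.3 - 3.7| = 1.6
Average = (5.3 + 3.7) / 2 = 4.50


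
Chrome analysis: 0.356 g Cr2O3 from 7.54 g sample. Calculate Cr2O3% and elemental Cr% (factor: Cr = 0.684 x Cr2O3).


Cr2O3% = 0.356 / 7.54 x 100 = 4.72%
Cr% = 4.72 x 0.684 = 3.23%


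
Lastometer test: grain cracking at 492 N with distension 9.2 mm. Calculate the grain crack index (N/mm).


Grain crack index = force / distension
Index = 492 / 9.2 = 53.5 N/mm


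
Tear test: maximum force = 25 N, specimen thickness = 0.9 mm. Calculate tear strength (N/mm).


Tear strength = force / thickness
Tear = 25 / 0.9 = 27.8 N/mm


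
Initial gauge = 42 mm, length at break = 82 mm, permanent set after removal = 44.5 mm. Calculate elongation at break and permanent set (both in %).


Elongation at break = 95.2%
Permanent set = 6.0%


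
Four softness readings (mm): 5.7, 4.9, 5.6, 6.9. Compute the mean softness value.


5.78 mm


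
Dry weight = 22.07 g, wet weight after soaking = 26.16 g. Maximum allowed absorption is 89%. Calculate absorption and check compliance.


Absorption = 18.5%
Compliant: Yes


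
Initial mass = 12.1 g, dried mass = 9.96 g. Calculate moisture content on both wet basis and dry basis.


Wet basis = 17.7%
Dry basis = 21.5%


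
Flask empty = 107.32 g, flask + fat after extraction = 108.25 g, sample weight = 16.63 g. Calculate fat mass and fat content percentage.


Fat mass = 0.93 g
Fat content = 5.6%

Fat mass = 108.25 - 107.32 = 0.93 g
Fat% = 0.93 / 16.63 x 100 = 5.6%


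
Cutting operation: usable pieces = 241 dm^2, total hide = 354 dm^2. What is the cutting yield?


68.1%

Yield = usable / total x 100
Yield = 241 / 354 x 100 = 68.1%


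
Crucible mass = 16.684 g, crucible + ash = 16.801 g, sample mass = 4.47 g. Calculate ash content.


Ash mass = 0.117 g
Ash content = 2.62%


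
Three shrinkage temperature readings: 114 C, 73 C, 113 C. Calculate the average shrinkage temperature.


100.0 C

Average = (114 + 73 + 113) / 3
Average = 300 / 3 = 100.0 C


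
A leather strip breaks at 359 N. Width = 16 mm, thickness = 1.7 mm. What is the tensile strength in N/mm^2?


Cross-sectional area = 16 x 1.7 = 27.2 mm^2
Tensile strength = 359 / 27.2 = 13.20 N/mm^2


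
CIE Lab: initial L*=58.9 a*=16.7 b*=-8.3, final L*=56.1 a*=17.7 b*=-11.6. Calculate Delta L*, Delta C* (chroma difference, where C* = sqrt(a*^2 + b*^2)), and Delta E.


Delta L* = 56.1 - 58.9 = -2.8
C1* = sqrt((16.7)^2 + (-8.3)^2) = 18.649
C2* = sqrt((17.7)^2 + (-11.6)^2) = 21.162
Delta C* = 21.162 - 18.649 = 2.51
Delta E = sqrt((-2.8)^2 + (1.0)^2 + (-3.3)^2) = 4.44


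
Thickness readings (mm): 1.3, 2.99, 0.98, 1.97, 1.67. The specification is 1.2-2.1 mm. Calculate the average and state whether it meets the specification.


Sum = 8.91
Average = 8.91 / 5 = 1.78 mm
Specification range: 1.2 to 2.1 mm
Within spec: Yes


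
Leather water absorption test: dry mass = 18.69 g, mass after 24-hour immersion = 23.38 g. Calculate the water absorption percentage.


25.1%

Water absorbed = 23.38 - 18.69 = 4.69 g
WA% = 4.69 / 18.69 x 100 = 25.1%


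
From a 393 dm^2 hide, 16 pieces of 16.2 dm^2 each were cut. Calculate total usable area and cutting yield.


Total usable = 16 x 16.2 = 259.2 dm^2
Yield = 259.2 / 393 x 100 = 66.0%


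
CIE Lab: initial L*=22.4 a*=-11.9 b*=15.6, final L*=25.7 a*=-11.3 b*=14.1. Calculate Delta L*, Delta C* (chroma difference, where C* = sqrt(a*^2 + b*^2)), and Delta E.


Delta L* = 25.7 - 22.4 = 3.3
C1* = sqrt((-11.9)^2 + (15.6)^2) = 19.621
C2* = sqrt((-11.3)^2 + (14.1)^2) = 18.069
Delta C* = 18.069 - 19.621 = -1.55
Delta E = sqrt((3.3)^2 + (0.6)^2 + (-1.5)^2) = 3.67


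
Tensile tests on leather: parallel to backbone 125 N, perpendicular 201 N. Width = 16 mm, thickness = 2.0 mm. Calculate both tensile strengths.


Area = 16 x 2.0 = 32.0 mm^2
TS (parallel) = 125 / 32.0 = 3.91 N/mm^2
TS (perpendicular) = 201 / 32.0 = 6.28 N/mm^2


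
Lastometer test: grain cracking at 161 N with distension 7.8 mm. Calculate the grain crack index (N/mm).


Grain crack index = force / distension
Index = 161 / 7.8 = 20.6 N/mm


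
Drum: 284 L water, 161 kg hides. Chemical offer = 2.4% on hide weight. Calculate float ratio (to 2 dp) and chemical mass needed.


Float ratio = 284 / 161 = 1.76
Chemical = 161 x 2.4 / 100 = 3.864 kg


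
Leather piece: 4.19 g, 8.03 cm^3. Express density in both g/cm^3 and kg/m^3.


0.522 g/cm^3
522 kg/m^3


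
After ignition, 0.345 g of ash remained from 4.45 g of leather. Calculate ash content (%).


7.75%

Ash% = 0.345 / 4.45 x 100
Ash% = 7.75%


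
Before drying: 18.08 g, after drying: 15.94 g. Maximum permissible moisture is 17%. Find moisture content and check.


MC = (18.08 - 15.94) / 18.08 x 100 = 11.8%
Maximum: 17%
Acceptable: Yes


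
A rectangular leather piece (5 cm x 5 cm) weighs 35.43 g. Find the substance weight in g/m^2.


Area = 5 x 5 = 25 cm^2
SW = 35.43 / 25 x 10000 = 14172.0 g/m^2


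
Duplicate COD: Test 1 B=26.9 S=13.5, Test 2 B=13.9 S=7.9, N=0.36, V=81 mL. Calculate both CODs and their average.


COD1 = 476.4 mg/L
COD2 = 213.3 mg/L
Average = 344.9 mg/L


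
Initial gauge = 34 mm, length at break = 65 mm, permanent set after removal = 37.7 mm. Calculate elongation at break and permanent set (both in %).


Elongation at break = (65 - 34) / 34 x 100 = 91.2%
Permanent set = (37.7 - 34) / 34 x 100 = 10.9%


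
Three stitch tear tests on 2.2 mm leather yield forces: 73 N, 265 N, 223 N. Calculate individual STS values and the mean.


STS1 = 73 / 2.2 = 33.2 N/mm
STS2 = 265 / 2.2 = 120.5 N/mm
STS3 = 223 / 2.2 = 101.4 N/mm
Mean = (33.2 + 120.5 + 101.4) / 3 = 85.0 N/mm


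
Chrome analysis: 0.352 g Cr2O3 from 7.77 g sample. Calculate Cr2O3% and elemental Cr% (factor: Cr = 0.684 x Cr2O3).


Cr2O3 = 4.53%
Cr = 3.10%

Cr2O3% = 0.352 / 7.77 x 100 = 4.53%
Cr% = 4.53 x 0.684 = 3.10%


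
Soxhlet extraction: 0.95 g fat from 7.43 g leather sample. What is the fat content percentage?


12.8%


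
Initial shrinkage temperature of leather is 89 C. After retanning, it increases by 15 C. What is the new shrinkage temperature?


New Ts = 89 + 15 = 104 C


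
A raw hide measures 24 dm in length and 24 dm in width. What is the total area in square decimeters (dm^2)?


Area = length x width
Area = 24 x 24 = 576 dm^2


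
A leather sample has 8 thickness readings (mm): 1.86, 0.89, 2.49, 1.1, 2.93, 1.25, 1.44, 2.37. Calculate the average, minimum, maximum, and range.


Sum = 14.33
Average = 14.33 / 8 = 1.79 mm
Minimum = 0.89 mm
Maximum = 2.93 mm
Range = 2.93 - 0.89 = 2.04 mm


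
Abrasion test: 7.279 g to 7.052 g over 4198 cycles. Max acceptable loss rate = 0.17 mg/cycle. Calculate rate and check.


Loss = 7.279 - 7.052 = 0.227 g
Rate = 0.227 g / 4198 cycles x 1000 = 0.054 mg/cycle
Max = 0.17 mg/cycle
Passes: Yes


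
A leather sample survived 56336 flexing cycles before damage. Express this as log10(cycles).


log10(56336) = 4.75


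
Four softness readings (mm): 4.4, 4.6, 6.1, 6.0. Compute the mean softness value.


Sum = 4.4 + 4.6 + 6.1 + 6.0
Mean = 21.1 / 4 = 5.28 mm


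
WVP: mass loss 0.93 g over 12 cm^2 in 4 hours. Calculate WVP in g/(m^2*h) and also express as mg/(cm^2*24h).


WVP = 193.75 g/(m^2*h)
Daily rate = 465.00 mg/(cm^2*24h)

WVP = 0.93 / (12 x 4) x 10000 = 193.75 g/(m^2*h)
Mass loss in mg = 0.93 x 1000 = 930 mg
Per cm^2 per 24h in mg: 930 x 24 / (12 x 4) = 22320 / 48 = 465.00 mg/(cm^2*24h)


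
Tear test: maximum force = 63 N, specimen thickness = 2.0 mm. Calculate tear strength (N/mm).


31.5 N/mm

Tear strength = force / thickness
Tear = 63 / 2.0 = 31.5 N/mm


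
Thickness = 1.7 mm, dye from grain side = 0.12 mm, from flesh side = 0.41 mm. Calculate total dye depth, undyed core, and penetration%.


Total dyed = 0.53 mm
Undyed core = 1.17 mm
Penetration = 31.2%

Total dyed = 0.12 + 0.41 = 0.53 mm
Undyed core = 1.7 - 0.53 = 1.17 mm
Penetration = 0.53 / 1.7 x 100 = 31.2%


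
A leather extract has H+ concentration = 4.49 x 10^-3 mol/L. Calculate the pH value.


pH = 2.35

pH = -log10[H+]
pH = -log10(4.49 x 10^-3) = 2.35


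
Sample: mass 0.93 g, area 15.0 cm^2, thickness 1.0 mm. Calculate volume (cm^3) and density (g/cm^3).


Thickness in cm = 1.0 / 10 = 0.10 cm
Volume = 15.0 x 0.10 = 1.500 cm^3
Density = 0.93 / 1.500 = 0.620 g/cm^3


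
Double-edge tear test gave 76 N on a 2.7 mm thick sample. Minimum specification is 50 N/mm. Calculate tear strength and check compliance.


Tear strength = 76 / 2.7 = 28.1 N/mm
Required minimum = 50 N/mm
Compliant: No


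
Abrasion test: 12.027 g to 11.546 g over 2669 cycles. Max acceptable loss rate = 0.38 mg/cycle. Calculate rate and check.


Loss = 12.027 - 11.546 = 0.481 g
Rate = 0.481 g / 2669 cycles x 1000 = 0.180 mg/cycle
Max = 0.38 mg/cycle
Passes: Yes


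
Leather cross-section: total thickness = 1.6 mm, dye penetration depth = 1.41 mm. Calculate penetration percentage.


88.1%


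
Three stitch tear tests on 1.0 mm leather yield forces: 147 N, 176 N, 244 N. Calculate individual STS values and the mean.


STS1 = 147 / 1.0 = 147.0 N/mm
STS2 = 176 / 1.0 = 176.0 N/mm
STS3 = 244 / 1.0 = 244.0 N/mm
Mean = (147.0 + 176.0 + 244.0) / 3 = 189.0 N/mm


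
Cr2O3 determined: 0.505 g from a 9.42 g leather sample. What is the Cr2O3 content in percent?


5.36%

Cr2O3% = 0.505 / 9.42 x 100
Cr2O3% = 5.36%


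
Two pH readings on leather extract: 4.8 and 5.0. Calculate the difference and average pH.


Difference = |4.8 - 5.0| = 0.2
Average = (4.8 + 5.0) / 2 = 4.90


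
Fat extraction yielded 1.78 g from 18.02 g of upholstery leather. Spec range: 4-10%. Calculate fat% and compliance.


Fat% = 1.78 / 18.02 x 100 = 9.9%
Spec range: 4-10%
Compliant: Yes


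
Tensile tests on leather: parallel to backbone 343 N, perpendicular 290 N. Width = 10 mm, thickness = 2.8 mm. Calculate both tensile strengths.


Area = 10 x 2.8 = 28.0 mm^2
TS (parallel) = 343 / 28.0 = 12.25 N/mm^2
TS (perpendicular) = 290 / 28.0 = 10.36 N/mm^2


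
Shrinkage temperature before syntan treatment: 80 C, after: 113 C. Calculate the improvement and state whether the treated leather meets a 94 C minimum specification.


Improvement = 113 - 80 = 33 C
Spec check: 113 C >= 94 C? Yes


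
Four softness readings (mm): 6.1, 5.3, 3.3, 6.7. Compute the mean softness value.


Sum = 6.1 + 5.3 + 3.3 + 6.7
Mean = 21.4 / 4 = 5.35 mm


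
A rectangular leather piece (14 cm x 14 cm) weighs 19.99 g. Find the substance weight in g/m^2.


1019.9 g/m^2

Area = 14 x 14 = 196 cm^2
SW = 19.99 / 196 x 10000 = 1019.9 g/m^2


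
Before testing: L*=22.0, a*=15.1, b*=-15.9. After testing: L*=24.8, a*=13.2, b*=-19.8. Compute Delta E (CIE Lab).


dL = 24.8 - 22.0 = 2.8
da = 13.2 - 15.1 = -1.9
db = -19.8 - (-15.9) = -3.9
dE = sqrt((2.8)^2 + (-1.9)^2 + (-3.9)^2) = 5.16


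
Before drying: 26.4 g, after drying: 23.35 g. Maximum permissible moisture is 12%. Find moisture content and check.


MC = (26.4 - 23.35) / 26.4 x 100 = 11.6%
Maximum: 12%
Acceptable: Yes


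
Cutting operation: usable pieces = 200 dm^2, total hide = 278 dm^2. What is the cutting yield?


Yield = usable / total x 100
Yield = 200 / 278 x 100 = 71.9%


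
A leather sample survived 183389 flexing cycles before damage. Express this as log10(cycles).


5.26

log10(183389) = 5.26


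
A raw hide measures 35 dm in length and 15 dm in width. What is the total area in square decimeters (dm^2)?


Area = length x width
Area = 35 x 15 = 525 dm^2


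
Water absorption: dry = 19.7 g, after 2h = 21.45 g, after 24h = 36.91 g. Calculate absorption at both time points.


2h absorption = 8.9%
24h absorption = 87.4%

WA (2h) = (21.45 - 19.7) / 19.7 x 100 = 8.9%
WA (24h) = (36.91 - 19.7) / 19.7 x 100 = 87.4%


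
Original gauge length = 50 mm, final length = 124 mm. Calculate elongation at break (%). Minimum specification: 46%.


Elongation = 148.0%
Meets spec: Yes

Extension = 124 - 50 = 74 mm
Elongation = 74 / 50 x 100 = 148.0%
Minimum required: 46%
Meets specification: Yes


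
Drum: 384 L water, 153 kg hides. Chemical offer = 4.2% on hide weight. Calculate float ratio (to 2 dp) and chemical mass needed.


Float ratio = 384 / 153 = 2.51
Chemical = 153 x 4.2 / 100 = 6.426 kg


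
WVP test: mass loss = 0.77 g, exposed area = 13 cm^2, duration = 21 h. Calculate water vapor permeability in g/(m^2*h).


WVP = mass_loss / (area x time) x 10000
WVP = 0.77 / (13 x 21) x 10000
WVP = 0.77 / 273 x 10000 = 28.21 g/(m^2*h)


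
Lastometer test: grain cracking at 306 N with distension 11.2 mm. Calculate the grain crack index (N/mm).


27.3 N/mm


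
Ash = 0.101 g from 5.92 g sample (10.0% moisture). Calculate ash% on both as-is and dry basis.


As-is ash% = 0.101 / 5.92 x 100 = 1.71%
Dry mass = 5.92 x (100 - 10.0) / 100 = 5.328 g
Dry-basis ash% = 0.101 / 5.328 x 100 = 1.90%


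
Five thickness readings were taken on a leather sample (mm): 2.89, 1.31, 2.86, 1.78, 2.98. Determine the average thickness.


Sum = 2.89 + 1.31 + 2.86 + 1.78 + 2.98 = 11.82
Average = 11.82 / 5 = 2.36 mm


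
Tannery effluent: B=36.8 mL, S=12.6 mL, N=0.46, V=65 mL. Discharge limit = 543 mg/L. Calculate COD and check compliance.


COD = (36.8 - 12.6) x 0.46 x 8000 / 65 = 1370.1 mg/L
Limit: 543 mg/L
Compliant: No


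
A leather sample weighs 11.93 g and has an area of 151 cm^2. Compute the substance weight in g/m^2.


Substance weight = mass / area x 10000
SW = 11.93 / 151 x 10000
SW = 790.1 g/m^2


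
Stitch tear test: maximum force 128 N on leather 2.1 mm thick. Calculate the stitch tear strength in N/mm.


61.0 N/mm


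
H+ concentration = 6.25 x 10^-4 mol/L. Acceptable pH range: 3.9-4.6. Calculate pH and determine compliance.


pH = 3.20
Compliant: No

pH = -log10(6.25 x 10^-4) = 3.20
Range: 3.9 to 4.6
Compliant: No


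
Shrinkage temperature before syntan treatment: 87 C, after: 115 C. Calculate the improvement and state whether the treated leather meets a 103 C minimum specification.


Improvement = 115 - 87 = 28 C
Spec check: 115 C >= 103 C? Yes


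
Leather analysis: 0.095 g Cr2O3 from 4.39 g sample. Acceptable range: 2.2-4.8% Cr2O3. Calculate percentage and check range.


Cr2O3% = 0.095 / 4.39 x 100 = 2.16%
Acceptable range: 2.2 to 4.8%
Within range: No


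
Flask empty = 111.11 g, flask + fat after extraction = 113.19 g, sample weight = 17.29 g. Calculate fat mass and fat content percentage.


Fat mass = 113.19 - 111.11 = 2.08 g
Fat% = 2.08 / 17.29 x 100 = 12.0%


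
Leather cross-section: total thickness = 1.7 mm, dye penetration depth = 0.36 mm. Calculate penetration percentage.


21.2%

Penetration% = 0.36 / 1.7 x 100
Penetration = 21.2%


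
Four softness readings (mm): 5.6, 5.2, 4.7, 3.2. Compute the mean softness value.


Sum = 5.6 + 5.2 + 4.7 + 3.2
Mean = 18.7 / 4 = 4.68 mm


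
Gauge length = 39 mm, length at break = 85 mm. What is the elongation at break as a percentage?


Extension = 85 - 39 = 46 mm
Elongation = 46 / 39 x 100 = 117.9%


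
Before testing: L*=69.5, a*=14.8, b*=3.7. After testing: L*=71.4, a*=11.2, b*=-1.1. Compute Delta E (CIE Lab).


dL = 71.4 - 69.5 = 1.9
da = 11.2 - 14.8 = -3.6
db = -1.1 - 3.7 = -4.8
dE = sqrt((1.9)^2 + (-3.6)^2 + (-4.8)^2) = 6.29


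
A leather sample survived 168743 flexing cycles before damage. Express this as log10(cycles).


log10(168743) = 5.23


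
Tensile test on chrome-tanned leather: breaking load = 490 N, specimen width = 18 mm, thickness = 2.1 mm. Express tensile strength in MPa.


Cross-section = 18 x 2.1 = 37.8 mm^2
TS = 490 / 37.8 = 12.96 MPa
(1 N/mm^2 = 1 MPa)


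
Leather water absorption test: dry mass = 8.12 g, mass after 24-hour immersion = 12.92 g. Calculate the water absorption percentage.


Water absorbed = 12.92 - 8.12 = 4.80 g
WA% = 4.80 / 8.12 x 100 = 59.1%


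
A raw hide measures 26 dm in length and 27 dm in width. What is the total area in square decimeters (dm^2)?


702 dm^2

Area = length x width
Area = 26 x 27 = 702 dm^2


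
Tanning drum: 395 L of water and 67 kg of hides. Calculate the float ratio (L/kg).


Float ratio = water / hide weight
Ratio = 395 / 67 = 5.9


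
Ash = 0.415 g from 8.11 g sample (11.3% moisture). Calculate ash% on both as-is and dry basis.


As-is ash = 5.12%
Dry-basis ash = 5.77%


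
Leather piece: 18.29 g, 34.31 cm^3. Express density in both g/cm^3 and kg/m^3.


0.533 g/cm^3
533 kg/m^3

Density = 18.29 / 34.31 = 0.533 g/cm^3
Convert: 0.533 x 1000 = 533 kg/m^3


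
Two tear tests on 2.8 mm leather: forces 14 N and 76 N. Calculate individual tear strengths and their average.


Tear 1 = 5.0 N/mm
Tear 2 = 27.1 N/mm
Average = 16.1 N/mm

Tear 1 = 14 / 2.8 = 5.0 N/mm
Tear 2 = 76 / 2.8 = 27.1 N/mm
Average = (5.0 + 27.1) / 2 = 16.1 N/mm


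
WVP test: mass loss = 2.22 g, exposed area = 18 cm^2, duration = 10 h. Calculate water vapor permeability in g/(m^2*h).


123.33 g/(m^2*h)

WVP = mass_loss / (area x time) x 10000
WVP = 2.22 / (18 x 10) x 10000
WVP = 2.22 / 180 x 10000 = 123.33 g/(m^2*h)


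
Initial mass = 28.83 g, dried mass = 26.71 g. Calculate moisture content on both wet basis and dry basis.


Wet basis = 7.4%
Dry basis = 7.9%

Moisture lost = 28.83 - 26.71 = 2.12 g
Wet basis MC = 2.12 / 28.83 x 100 = 7.4%
Dry basis MC = 2.12 / 26.71 x 100 = 7.9%


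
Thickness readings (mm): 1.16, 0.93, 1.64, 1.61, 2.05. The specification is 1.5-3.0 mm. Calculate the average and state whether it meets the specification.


Average = 1.48 mm
Within specification: No

Sum = 7.39
Average = 7.39 / 5 = 1.48 mm
Specification range: 1.5 to 3.0 mm
Within spec: No


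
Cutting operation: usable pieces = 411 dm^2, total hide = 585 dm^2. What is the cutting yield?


Yield = usable / total x 100
Yield = 411 / 585 x 100 = 70.3%


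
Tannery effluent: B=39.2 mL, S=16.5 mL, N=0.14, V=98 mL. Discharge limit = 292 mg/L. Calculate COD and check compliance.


COD = (39.2 - 16.5) x 0.14 x 8000 / 98 = 259.4 mg/L
Limit: 292 mg/L
Compliant: Yes


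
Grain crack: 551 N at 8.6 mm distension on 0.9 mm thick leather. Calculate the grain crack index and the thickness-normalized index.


Crack index = 64.1 N/mm
Normalized index = 71.2 N/mm per mm


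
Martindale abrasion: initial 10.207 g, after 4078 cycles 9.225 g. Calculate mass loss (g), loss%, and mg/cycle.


Mass loss = 0.982 g
Loss = 9.62%
Rate = 0.241 mg/cycle

Loss = 10.207 - 9.225 = 0.982 g
Loss% = 0.982 / 10.207 x 100 = 9.62%
Rate = 0.982 / 4078 x 1000 = 0.241 mg/cycle


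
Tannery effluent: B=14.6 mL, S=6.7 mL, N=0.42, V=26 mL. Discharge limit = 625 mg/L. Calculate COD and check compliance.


COD = 1020.9 mg/L
Compliant: No

COD = (14.6 - 6.7) x 0.42 x 8000 / 26 = 1020.9 mg/L
Limit: 625 mg/L
Compliant: No


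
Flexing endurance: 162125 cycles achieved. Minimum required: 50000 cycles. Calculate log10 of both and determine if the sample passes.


log10(162125) = 5.21
log10(50000) = 4.70
Passes: Yes


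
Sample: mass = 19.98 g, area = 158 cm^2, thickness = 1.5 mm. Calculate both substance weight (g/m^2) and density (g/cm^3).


Substance weight = 1264.6 g/m^2
Density = 0.843 g/cm^3

SW = 19.98 / 158 x 10000 = 1264.6 g/m^2
Volume = 158 x 1.5 / 10 = 23.70 cm^3
Density = 19.98 / 23.70 = 0.843 g/cm^3


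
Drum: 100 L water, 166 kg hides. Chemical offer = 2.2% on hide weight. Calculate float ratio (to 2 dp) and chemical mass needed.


Float ratio = 100 / 166 = 0.60
Chemical = 166 x 2.2 / 100 = 3.652 kg


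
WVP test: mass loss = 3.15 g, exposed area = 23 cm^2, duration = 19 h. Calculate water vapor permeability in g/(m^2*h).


WVP = mass_loss / (area x time) x 10000
WVP = 3.15 / (23 x 19) x 10000
WVP = 3.15 / 437 x 10000 = 72.08 g/(m^2*h)


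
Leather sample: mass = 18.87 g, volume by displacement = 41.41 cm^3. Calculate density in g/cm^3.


0.456 g/cm^3


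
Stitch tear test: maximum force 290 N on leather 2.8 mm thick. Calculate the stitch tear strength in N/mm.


103.6 N/mm

Stitch tear strength = force / thickness
STS = 290 / 2.8 = 103.6 N/mm


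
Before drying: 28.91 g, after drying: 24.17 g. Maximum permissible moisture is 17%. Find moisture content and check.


MC = (28.91 - 24.17) / 28.91 x 100 = 16.4%
Maximum: 17%
Acceptable: Yes


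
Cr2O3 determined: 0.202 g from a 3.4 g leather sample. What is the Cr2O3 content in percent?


5.94%

Cr2O3% = 0.202 / 3.4 x 100
Cr2O3% = 5.94%


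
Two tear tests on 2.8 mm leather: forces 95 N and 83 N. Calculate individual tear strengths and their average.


Tear 1 = 33.9 N/mm
Tear 2 = 29.6 N/mm
Average = 31.8 N/mm

Tear 1 = 95 / 2.8 = 33.9 N/mm
Tear 2 = 83 / 2.8 = 29.6 N/mm
Average = (33.9 + 29.6) / 2 = 31.8 N/mm


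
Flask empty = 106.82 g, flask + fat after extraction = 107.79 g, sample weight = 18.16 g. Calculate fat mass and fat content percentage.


Fat mass = 0.97 g
Fat content = 5.3%

Fat mass = 107.79 - 106.82 = 0.97 g
Fat% = 0.97 / 18.16 x 100 = 5.3%


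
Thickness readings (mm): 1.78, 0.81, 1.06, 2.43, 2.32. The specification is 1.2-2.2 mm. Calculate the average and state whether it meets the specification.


Sum = 8.40
Average = 8.40 / 5 = 1.68 mm
Specification range: 1.2 to 2.2 mm
Within spec: Yes


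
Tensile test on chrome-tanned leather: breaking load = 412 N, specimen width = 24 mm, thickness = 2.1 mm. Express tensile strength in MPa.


Cross-section = 24 x 2.1 = 50.4 mm^2
TS = 412 / 50.4 = 8.17 MPa
(1 N/mm^2 = 1 MPa)


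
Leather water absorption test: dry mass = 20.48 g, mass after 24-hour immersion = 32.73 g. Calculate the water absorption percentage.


Water absorbed = 32.73 - 20.48 = 12.25 g
WA% = 12.25 / 20.48 x 100 = 59.8%


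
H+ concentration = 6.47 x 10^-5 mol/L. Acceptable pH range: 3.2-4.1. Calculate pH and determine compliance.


pH = -log10(6.47 x 10^-5) = 4.19
Range: 3.2 to 4.1
Compliant: No


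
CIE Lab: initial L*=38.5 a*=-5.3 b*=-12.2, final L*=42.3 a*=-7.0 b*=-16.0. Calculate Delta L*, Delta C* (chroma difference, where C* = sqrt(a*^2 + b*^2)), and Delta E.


Delta L* = 3.8
Delta C* = 4.16
Delta E = 5.64


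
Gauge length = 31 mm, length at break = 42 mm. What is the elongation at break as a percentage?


35.5%


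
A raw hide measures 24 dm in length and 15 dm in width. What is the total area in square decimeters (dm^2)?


Area = length x width
Area = 24 x 15 = 360 dm^2


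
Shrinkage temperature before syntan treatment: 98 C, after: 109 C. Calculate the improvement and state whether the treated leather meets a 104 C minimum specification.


Improvement = 11 C
Meets 104 C spec: Yes

Improvement = 109 - 98 = 11 C
Spec check: 109 C >= 104 C? Yes


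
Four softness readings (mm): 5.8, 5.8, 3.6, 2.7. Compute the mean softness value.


Sum = 5.8 + 5.8 + 3.6 + 2.7
Mean = 17.9 / 4 = 4.48 mm


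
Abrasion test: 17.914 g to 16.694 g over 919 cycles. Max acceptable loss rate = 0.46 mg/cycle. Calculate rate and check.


Rate = 1.328 mg/cycle
Passes: No


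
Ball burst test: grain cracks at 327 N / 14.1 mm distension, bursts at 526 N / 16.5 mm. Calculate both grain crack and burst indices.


Crack index = 23.2 N/mm
Burst index = 31.9 N/mm

Crack index = 327 / 14.1 = 23.2 N/mm
Burst index = 526 / 16.5 = 31.9 N/mm


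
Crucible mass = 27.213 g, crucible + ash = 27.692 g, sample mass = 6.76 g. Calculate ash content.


Ash mass = 27.692 - 27.213 = 0.479 g
Ash% = 0.479 / 6.76 x 100 = 7.09%


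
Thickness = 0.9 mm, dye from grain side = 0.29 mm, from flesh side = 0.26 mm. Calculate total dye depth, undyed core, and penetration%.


Total dyed = 0.29 + 0.26 = 0.55 mm
Undyed core = 0.9 - 0.55 = 0.35 mm
Penetration = 0.55 / 0.9 x 100 = 61.1%


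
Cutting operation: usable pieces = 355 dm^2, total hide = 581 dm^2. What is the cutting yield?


61.1%

Yield = usable / total x 100
Yield = 355 / 581 x 100 = 61.1%


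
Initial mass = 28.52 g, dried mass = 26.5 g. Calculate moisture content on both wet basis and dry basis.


Moisture lost = 28.52 - 26.5 = 2.02 g
Wet basis MC = 2.02 / 28.52 x 100 = 7.1%
Dry basis MC = 2.02 / 26.5 x 100 = 7.6%


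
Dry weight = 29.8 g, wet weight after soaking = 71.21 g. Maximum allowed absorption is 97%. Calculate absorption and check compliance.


Absorption = 139.0%
Compliant: No


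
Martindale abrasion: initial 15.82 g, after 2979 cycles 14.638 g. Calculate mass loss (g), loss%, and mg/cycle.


Mass loss = 1.182 g
Loss = 7.47%
Rate = 0.397 mg/cycle


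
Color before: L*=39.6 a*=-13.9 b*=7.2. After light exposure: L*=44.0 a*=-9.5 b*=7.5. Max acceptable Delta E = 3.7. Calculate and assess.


dL = 4.4, da = 4.4, db = 0.3
dE = sqrt((4.4)^2 + (4.4)^2 + (0.3)^2) = 6.23
Max = 3.7
Passes: No


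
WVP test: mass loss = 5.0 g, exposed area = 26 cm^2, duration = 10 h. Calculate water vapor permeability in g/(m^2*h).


WVP = mass_loss / (area x time) x 10000
WVP = 5.0 / (26 x 10) x 10000
WVP = 5.0 / 260 x 10000 = 192.31 g/(m^2*h)


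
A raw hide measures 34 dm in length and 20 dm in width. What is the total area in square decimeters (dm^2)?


Area = length x width
Area = 34 x 20 = 680 dm^2


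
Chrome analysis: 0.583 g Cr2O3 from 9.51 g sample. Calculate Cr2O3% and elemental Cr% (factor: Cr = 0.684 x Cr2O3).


Cr2O3 = 6.13%
Cr = 4.19%


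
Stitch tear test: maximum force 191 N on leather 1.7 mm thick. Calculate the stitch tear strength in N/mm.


112.4 N/mm


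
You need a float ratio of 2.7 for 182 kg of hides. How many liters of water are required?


491.4 L


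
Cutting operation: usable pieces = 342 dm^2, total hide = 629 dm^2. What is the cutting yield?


54.4%


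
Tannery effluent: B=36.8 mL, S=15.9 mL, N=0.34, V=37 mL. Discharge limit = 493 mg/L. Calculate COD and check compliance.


COD = 1536.4 mg/L
Compliant: No

COD = (36.8 - 15.9) x 0.34 x 8000 / 37 = 1536.4 mg/L
Limit: 493 mg/L
Compliant: No


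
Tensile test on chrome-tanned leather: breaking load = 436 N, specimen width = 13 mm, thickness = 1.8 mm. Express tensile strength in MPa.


Cross-section = 13 x 1.8 = 23.4 mm^2
TS = 436 / 23.4 = 18.63 MPa
(1 N/mm^2 = 1 MPa)


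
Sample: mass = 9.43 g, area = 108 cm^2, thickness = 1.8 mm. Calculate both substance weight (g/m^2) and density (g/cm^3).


Substance weight = 873.1 g/m^2
Density = 0.485 g/cm^3


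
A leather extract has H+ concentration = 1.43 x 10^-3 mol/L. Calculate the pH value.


pH = -log10[H+]
pH = -log10(1.43 x 10^-3) = 2.84


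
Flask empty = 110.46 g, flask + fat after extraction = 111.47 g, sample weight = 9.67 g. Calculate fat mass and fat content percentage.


Fat mass = 1.01 g
Fat content = 10.4%


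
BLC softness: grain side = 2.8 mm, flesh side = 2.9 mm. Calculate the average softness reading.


2.85 mm


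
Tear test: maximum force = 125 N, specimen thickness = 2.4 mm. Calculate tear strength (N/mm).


52.1 N/mm


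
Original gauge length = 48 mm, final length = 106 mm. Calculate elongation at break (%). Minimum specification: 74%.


Elongation = 120.8%
Meets spec: Yes

Extension = 106 - 48 = 58 mm
Elongation = 58 / 48 x 100 = 120.8%
Minimum required: 74%
Meets specification: Yes
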